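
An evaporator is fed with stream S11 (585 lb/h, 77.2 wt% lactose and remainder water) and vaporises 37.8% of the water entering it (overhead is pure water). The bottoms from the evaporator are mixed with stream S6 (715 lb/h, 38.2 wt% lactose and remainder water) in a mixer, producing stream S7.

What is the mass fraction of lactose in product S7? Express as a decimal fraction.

Vapour removed = 0.378×0.228×585 = 50.418 lb/h; concentrate = 534.58 lb/h.
lactose reaching the mixer = 451.62 (from concentrate) + 715×0.382 = 724.75 lb/h.
Product flow = 534.58 + 715 = 1249.6 lb/h; lactose fraction = 0.5800.

0.5800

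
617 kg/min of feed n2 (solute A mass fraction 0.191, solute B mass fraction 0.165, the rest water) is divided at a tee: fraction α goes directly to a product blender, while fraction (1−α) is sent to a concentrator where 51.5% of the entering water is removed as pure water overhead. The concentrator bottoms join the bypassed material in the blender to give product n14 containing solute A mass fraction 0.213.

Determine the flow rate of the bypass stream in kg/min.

424.9 kg/min

All 617×0.191 = 117.85 kg/min of solute A reaches n14, so n14 = 117.85/0.213 = 553.27 kg/min and vapour = 63.728 kg/min.
The evaporator receives (1−α)·617 of feed at 0.644 water and removes 0.515 of that water:
0.515×0.644×(1−α)×617 = 63.728
(1−α) = 63.728/204.63 = 0.3114;  α = 0.6886.
Bypass flow = 0.6886×617 = 424.85 kg/min.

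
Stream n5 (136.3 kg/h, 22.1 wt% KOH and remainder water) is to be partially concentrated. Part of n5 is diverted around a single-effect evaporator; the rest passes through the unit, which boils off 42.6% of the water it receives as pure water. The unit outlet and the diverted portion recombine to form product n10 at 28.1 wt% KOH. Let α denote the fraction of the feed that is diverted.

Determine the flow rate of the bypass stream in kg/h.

48.6 kg/h

All 136.3×0.221 = 30.122 kg/h of KOH reaches n10, so n10 = 30.122/0.281 = 107.2 kg/h and vapour = 29.103 kg/h.
The evaporator receives (1−α)·136.3 of feed at 0.779 water and removes 0.426 of that water:
0.426×0.779×(1−α)×136.3 = 29.103
(1−α) = 29.103/45.232 = 0.6434;  α = 0.3566.
Bypass flow = 0.3566×136.3 = 48.601 kg/h.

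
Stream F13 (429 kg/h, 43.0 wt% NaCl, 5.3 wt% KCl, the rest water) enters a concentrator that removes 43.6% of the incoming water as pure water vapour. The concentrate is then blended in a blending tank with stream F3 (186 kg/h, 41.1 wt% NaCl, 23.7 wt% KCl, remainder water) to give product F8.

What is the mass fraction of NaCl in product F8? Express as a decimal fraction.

Vapour removed = 0.436×0.517×429 = 96.702 kg/h; concentrate = 332.3 kg/h.
NaCl reaching the mixer = 184.47 (from concentrate) + 186×0.411 = 260.92 kg/h.
Product flow = 332.3 + 186 = 518.3 kg/h; NaCl fraction = 0.5034.

0.5034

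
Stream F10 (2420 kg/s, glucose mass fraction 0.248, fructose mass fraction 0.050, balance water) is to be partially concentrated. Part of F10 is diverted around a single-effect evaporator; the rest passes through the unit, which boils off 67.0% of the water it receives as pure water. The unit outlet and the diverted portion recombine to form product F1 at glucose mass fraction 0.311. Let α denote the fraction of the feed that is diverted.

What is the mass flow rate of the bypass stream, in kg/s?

1378 kg/s

All 2420×0.248 = 600.16 kg/s of glucose reaches F1, so F1 = 600.16/0.311 = 1929.8 kg/s and vapour = 490.23 kg/s.
The evaporator receives (1−α)·2420 of feed at 0.702 water and removes 0.670 of that water:
0.670×0.702×(1−α)×2420 = 490.23
(1−α) = 490.23/1138.2 = 0.4307;  α = 0.5693.
Bypass flow = 0.5693×2420 = 1377.7 kg/s.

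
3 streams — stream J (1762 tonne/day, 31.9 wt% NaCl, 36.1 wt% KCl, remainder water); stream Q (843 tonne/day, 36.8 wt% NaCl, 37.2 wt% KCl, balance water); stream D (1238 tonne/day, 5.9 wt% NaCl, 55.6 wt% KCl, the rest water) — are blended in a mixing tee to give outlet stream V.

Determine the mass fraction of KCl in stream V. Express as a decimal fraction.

0.426

Total flow out = 1762 + 843 + 1238 = 3843 tonne/day.
KCl in = 1762×0.361 + 843×0.372 + 1238×0.556 = 1638 tonne/day.
KCl mass fraction in V = 1638/3843 = 0.426.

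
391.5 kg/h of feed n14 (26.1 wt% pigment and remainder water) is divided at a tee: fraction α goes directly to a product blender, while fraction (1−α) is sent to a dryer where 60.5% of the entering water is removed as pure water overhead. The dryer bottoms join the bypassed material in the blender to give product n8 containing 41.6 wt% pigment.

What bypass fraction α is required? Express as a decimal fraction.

0.167

All 391.5×0.261 = 102.18 kg/h of pigment reaches n8, so n8 = 102.18/0.416 = 245.63 kg/h and vapour = 145.87 kg/h.
The evaporator receives (1−α)·391.5 of feed at 0.739 water and removes 0.605 of that water:
0.605×0.739×(1−α)×391.5 = 145.87
(1−α) = 145.87/175.04 = 0.8334;  α = 0.1666.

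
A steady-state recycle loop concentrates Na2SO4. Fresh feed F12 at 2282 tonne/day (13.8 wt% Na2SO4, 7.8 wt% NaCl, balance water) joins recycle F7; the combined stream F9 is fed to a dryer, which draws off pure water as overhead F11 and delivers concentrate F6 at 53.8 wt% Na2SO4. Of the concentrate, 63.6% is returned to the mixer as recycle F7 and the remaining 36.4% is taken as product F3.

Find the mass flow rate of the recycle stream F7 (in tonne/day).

1023 tonne/day

Overall Na2SO4 balance (none leaves overhead): Na2SO4 in fresh feed = Na2SO4 in product, i.e. 2282×0.138 = (1−0.636)·F6·0.538.
F6 = 314.92/(0.538×0.364) = 1608.1 tonne/day.
Recycle F7 = 0.636×1608.1 = 1022.7 tonne/day.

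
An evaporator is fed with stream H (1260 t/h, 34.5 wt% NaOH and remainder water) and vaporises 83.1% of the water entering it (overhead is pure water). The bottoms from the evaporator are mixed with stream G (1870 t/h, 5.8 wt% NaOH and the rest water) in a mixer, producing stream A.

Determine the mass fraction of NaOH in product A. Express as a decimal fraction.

0.222

Vapour removed = 0.831×0.655×1260 = 685.82 t/h; concentrate = 574.18 t/h.
NaOH reaching the mixer = 434.7 (from concentrate) + 1870×0.058 = 543.16 t/h.
Product flow = 574.18 + 1870 = 2444.2 t/h; NaOH fraction = 0.222.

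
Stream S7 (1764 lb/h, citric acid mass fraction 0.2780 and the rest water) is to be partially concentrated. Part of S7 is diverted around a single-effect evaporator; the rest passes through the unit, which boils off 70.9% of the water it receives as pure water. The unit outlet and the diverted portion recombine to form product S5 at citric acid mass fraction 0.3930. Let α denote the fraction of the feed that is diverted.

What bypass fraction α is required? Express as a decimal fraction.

All 1764×0.278 = 490.39 lb/h of citric acid reaches S5, so S5 = 490.39/0.393 = 1247.8 lb/h and vapour = 516.18 lb/h.
The evaporator receives (1−α)·1764 of feed at 0.722 water and removes 0.709 of that water:
0.709×0.722×(1−α)×1764 = 516.18
(1−α) = 516.18/902.99 = 0.5716;  α = 0.4284.

0.428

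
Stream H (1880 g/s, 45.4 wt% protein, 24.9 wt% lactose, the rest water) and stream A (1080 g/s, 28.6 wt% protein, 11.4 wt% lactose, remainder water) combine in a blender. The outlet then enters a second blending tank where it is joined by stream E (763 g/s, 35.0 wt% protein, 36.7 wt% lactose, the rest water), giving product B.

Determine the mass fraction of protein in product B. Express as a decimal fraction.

0.384

Overall, product flow = 3723 g/s.
protein in = 1880×0.454 + 1080×0.286 + 763×0.350 = 1429.5 g/s.
protein fraction in B = 0.384.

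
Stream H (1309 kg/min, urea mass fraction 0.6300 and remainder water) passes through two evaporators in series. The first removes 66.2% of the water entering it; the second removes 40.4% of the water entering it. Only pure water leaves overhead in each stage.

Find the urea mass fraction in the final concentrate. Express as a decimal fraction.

0.8942

water in feed = 1309×0.370 = 484.33 kg/min.
After stage 1: water left = (1−0.662)×484.33 = 163.7; stream total = 988.37 kg/min.
After stage 2: water left = (1−0.404)×163.7 = 97.567; final concentrate = 922.24 kg/min.
urea fraction = 824.67/922.24 = 0.8942.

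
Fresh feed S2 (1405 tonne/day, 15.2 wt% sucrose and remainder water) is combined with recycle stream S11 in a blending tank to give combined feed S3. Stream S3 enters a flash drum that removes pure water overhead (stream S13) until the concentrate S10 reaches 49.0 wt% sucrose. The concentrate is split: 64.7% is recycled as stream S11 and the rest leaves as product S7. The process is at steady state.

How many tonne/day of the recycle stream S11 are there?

798.8 tonne/day

Overall sucrose balance (none leaves overhead): sucrose in fresh feed = sucrose in product, i.e. 1405×0.152 = (1−0.647)·S10·0.490.
S10 = 213.56/(0.490×0.353) = 1234.7 tonne/day.
Recycle S11 = 0.647×1234.7 = 798.83 tonne/day.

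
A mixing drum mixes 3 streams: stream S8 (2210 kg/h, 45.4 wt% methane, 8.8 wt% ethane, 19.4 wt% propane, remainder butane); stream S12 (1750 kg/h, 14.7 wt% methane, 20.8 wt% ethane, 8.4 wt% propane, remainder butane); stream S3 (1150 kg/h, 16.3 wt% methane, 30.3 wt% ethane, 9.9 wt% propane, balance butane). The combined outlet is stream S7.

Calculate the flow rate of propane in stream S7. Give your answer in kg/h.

propane out = propane in = 2210×0.194 + 1750×0.084 + 1150×0.099 = 689.59 kg/h.

689.6 kg/h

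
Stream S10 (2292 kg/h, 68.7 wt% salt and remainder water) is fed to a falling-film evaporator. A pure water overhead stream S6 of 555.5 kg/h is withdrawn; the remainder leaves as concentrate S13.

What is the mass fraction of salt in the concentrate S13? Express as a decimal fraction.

salt is not removed: 2292×0.687 = 1574.6 kg/h of salt enters S13.
Concentrate = 2292 − 555.5 = 1736.5 kg/h.
Mass fraction = 1574.6/1736.5 = 0.9068.

0.9068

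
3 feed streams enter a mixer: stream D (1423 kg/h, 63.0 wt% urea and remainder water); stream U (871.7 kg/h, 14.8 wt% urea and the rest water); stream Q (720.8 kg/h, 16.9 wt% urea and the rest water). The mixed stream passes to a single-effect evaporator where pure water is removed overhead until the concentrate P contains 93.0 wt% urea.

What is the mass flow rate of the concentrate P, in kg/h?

1234 kg/h

urea entering = 1423×0.630 + 871.7×0.148 + 720.8×0.169 = 1147.3 kg/h.
All urea reports to P, so P = 1147.3/0.930 = 1233.7 kg/h.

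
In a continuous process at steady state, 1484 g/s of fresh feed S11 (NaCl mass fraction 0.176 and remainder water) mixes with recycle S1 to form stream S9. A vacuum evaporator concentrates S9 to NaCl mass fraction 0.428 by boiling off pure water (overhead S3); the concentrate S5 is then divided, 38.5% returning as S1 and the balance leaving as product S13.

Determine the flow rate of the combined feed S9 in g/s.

Overall NaCl balance (none leaves overhead): NaCl in fresh feed = NaCl in product, i.e. 1484×0.176 = (1−0.385)·S5·0.428.
S5 = 261.18/(0.428×0.615) = 992.27 g/s.
Recycle S1 = 0.385×992.27 = 382.02 g/s.
Combined feed S9 = 1484 + 382.02 = 1866 g/s.

1866 g/s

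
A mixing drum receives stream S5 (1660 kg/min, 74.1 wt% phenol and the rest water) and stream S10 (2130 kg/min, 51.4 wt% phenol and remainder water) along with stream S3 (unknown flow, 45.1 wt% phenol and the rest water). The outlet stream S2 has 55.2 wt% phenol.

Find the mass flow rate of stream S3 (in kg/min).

2305 kg/min

Let S3 be the unknown flow. Total out = 3790 + S3.
phenol balance: 2324.9 + 0.451·S3 = 0.552·(3790 + S3)
(0.451 − 0.552)·S3 = 0.552×3790 − 2324.9 = -232.8
S3 = -232.8 / -0.101 = 2305 kg/min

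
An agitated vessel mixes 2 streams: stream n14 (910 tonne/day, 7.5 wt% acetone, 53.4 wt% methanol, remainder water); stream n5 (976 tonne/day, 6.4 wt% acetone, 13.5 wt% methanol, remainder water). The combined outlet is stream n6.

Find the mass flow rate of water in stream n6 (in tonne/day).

1138 tonne/day

water out = water in = 910×0.391 + 976×0.801 = 1137.6 tonne/day.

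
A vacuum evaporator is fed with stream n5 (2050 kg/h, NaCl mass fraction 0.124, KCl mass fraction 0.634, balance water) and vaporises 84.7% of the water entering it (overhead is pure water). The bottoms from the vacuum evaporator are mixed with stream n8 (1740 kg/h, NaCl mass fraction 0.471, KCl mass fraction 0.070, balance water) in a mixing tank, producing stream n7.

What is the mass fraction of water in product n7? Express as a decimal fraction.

Vapour removed = 0.847×0.242×2050 = 420.2 kg/h; concentrate = 1629.8 kg/h.
water reaching the mixer = 75.903 (from concentrate) + 1740×0.459 = 874.56 kg/h.
Product flow = 1629.8 + 1740 = 3369.8 kg/h; water fraction = 0.260.

0.260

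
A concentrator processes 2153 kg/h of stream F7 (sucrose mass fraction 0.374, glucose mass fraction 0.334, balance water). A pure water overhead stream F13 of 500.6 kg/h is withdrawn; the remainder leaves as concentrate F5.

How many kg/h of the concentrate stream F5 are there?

1652 kg/h

Concentrate = 2153 − 500.6 = 1652.4 kg/h.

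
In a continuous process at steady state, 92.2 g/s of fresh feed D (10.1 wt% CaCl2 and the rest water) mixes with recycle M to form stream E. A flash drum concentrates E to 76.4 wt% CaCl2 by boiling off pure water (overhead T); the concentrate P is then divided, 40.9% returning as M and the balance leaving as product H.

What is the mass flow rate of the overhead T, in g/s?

80.01 g/s

Overall CaCl2 balance (none leaves overhead): CaCl2 in fresh feed = CaCl2 in product, i.e. 92.2×0.101 = (1−0.409)·P·0.764.
P = 9.3122/(0.764×0.591) = 20.624 g/s.
Recycle M = 0.409×20.624 = 8.4352 g/s.
Combined feed E = 92.2 + 8.4352 = 100.64 g/s.
Overhead T = E − P = 100.64 − 20.624 = 80.011 g/s.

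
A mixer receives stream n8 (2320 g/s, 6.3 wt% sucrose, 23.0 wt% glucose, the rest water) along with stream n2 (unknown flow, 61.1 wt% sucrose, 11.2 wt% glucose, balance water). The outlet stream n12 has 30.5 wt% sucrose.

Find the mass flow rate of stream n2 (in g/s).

Let n2 be the unknown flow. Total out = 2320 + n2.
sucrose balance: 146.16 + 0.611·n2 = 0.305·(2320 + n2)
(0.611 − 0.305)·n2 = 0.305×2320 − 146.16 = 561.44
n2 = 561.44 / 0.306 = 1834.8 g/s

1835 g/s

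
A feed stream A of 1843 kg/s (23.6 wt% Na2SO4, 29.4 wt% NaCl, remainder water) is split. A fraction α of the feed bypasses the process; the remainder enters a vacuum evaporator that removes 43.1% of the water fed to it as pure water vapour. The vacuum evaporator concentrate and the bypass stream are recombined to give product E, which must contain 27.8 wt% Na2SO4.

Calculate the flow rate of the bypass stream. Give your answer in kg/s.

468.5 kg/s

All 1843×0.236 = 434.95 kg/s of Na2SO4 reaches E, so E = 434.95/0.278 = 1564.6 kg/s and vapour = 278.44 kg/s.
The evaporator receives (1−α)·1843 of feed at 0.470 water and removes 0.431 of that water:
0.431×0.470×(1−α)×1843 = 278.44
(1−α) = 278.44/373.34 = 0.7458;  α = 0.2542.
Bypass flow = 0.2542×1843 = 468.47 kg/s.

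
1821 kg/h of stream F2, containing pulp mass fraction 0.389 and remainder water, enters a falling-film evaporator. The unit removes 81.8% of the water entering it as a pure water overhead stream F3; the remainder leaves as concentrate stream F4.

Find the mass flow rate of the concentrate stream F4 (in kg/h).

910.9 kg/h

water entering = 1821×0.611 = 1112.6 kg/h; overhead removed = 0.818×1112.6 = 910.13 kg/h.
Concentrate = 1821 − 910.13 = 910.87 kg/h.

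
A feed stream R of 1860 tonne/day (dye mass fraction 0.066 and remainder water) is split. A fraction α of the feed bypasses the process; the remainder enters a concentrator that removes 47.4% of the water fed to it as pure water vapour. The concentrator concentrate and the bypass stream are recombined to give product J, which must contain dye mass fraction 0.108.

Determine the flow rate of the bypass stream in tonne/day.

226.1 tonne/day

All 1860×0.066 = 122.76 tonne/day of dye reaches J, so J = 122.76/0.108 = 1136.7 tonne/day and vapour = 723.33 tonne/day.
The evaporator receives (1−α)·1860 of feed at 0.934 water and removes 0.474 of that water:
0.474×0.934×(1−α)×1860 = 723.33
(1−α) = 723.33/823.45 = 0.8784;  α = 0.1216.
Bypass flow = 0.1216×1860 = 226.15 tonne/day.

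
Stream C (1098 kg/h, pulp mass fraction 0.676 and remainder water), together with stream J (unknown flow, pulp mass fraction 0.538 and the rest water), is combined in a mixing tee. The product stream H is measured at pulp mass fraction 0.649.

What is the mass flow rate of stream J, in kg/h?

Let J be the unknown flow. Total out = 1098 + J.
pulp balance: 742.25 + 0.538·J = 0.649·(1098 + J)
(0.538 − 0.649)·J = 0.649×1098 − 742.25 = -29.646
J = -29.646 / -0.111 = 267.08 kg/h

267.1 kg/h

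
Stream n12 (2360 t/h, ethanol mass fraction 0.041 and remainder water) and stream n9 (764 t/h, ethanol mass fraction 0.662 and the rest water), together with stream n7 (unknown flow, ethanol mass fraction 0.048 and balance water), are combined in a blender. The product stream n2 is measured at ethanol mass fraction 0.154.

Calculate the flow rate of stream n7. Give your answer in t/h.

Let n7 be the unknown flow. Total out = 3124 + n7.
ethanol balance: 602.53 + 0.048·n7 = 0.154·(3124 + n7)
(0.048 − 0.154)·n7 = 0.154×3124 − 602.53 = -121.43
n7 = -121.43 / -0.106 = 1145.6 t/h

1146 t/h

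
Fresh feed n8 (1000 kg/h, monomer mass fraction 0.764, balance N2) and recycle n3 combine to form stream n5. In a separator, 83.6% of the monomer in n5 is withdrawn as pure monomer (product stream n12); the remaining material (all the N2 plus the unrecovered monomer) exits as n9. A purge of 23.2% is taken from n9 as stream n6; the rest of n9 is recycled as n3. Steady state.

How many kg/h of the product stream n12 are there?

730.7 kg/h

monomer in n5: m_A = 1000×0.764 + (1−0.232)·(1−0.836)·m_A, so m_A = 764/0.8740 = 874.09 kg/h.
Product n12 = 0.836×874.09 = 730.74 kg/h.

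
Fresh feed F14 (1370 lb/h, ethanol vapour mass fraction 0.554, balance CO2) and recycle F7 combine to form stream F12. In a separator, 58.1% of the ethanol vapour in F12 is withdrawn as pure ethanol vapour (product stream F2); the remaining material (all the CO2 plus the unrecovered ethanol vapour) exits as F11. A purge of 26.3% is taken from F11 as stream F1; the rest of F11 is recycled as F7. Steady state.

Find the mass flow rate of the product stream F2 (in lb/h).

638 lb/h

ethanol vapour in F12: m_A = 1370×0.554 + (1−0.263)·(1−0.581)·m_A, so m_A = 758.98/0.6912 = 1098.1 lb/h.
Product F2 = 0.581×1098.1 = 637.98 lb/h.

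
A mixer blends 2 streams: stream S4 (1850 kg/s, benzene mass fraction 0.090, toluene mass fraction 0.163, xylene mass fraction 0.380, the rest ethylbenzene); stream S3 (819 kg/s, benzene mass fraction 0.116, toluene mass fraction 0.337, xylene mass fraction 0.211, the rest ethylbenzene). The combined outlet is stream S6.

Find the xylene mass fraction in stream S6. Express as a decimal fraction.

0.328

Total flow out = 1850 + 819 = 2669 kg/s.
xylene in = 1850×0.380 + 819×0.211 = 875.81 kg/s.
xylene mass fraction in S6 = 875.81/2669 = 0.328.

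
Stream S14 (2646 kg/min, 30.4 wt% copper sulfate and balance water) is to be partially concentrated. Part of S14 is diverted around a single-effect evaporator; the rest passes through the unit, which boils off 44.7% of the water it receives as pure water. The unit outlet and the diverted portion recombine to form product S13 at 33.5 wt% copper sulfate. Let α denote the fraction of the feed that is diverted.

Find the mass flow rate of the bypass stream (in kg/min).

All 2646×0.304 = 804.38 kg/min of copper sulfate reaches S13, so S13 = 804.38/0.335 = 2401.1 kg/min and vapour = 244.85 kg/min.
The evaporator receives (1−α)·2646 of feed at 0.696 water and removes 0.447 of that water:
0.447×0.696×(1−α)×2646 = 244.85
(1−α) = 244.85/823.2 = 0.2974;  α = 0.7026.
Bypass flow = 0.7026×2646 = 1859 kg/min.

1859 kg/min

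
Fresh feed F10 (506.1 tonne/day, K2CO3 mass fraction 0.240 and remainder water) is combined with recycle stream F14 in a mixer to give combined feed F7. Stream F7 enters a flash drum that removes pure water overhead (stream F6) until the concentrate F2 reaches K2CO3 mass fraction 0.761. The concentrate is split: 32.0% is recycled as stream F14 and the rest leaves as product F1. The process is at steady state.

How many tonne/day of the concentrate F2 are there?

Overall K2CO3 balance (none leaves overhead): K2CO3 in fresh feed = K2CO3 in product, i.e. 506.1×0.240 = (1−0.320)·F2·0.761.
F2 = 121.46/(0.761×0.680) = 234.72 tonne/day.

234.7 tonne/day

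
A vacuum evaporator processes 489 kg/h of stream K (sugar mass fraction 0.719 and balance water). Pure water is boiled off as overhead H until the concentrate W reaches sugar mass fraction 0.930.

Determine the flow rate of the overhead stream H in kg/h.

sugar is conserved: 489×0.719 = 351.59 kg/h all reports to the concentrate.
Concentrate = 351.59/(target fraction) = 378.05 kg/h.
Overhead = 489 − 378.05 = 110.95 kg/h.

110.9 kg/h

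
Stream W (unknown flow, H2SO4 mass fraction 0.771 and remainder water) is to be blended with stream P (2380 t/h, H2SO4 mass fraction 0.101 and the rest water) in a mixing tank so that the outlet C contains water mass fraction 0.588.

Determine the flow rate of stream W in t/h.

2062 t/h

Let W be the unknown flow. Total out = 2380 + W.
water balance: 2139.6 + 0.229·W = 0.588·(2380 + W)
(0.229 − 0.588)·W = 0.588×2380 − 2139.6 = -740.18
W = -740.18 / -0.359 = 2061.8 t/h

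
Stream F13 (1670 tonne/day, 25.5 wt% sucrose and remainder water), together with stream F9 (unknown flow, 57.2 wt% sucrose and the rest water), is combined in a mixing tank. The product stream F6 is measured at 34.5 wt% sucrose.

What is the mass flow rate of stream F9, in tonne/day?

662.1 tonne/day

Let F9 be the unknown flow. Total out = 1670 + F9.
sucrose balance: 425.85 + 0.572·F9 = 0.345·(1670 + F9)
(0.572 − 0.345)·F9 = 0.345×1670 − 425.85 = 150.3
F9 = 150.3 / 0.227 = 662.11 tonne/day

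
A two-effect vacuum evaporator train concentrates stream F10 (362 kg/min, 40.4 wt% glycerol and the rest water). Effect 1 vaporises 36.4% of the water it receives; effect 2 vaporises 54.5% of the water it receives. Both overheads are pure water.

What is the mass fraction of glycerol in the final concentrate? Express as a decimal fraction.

0.7008

water in feed = 362×0.596 = 215.75 kg/min.
After stage 1: water left = (1−0.364)×215.75 = 137.22; stream total = 283.47 kg/min.
After stage 2: water left = (1−0.545)×137.22 = 62.434; final concentrate = 208.68 kg/min.
glycerol fraction = 146.25/208.68 = 0.7008.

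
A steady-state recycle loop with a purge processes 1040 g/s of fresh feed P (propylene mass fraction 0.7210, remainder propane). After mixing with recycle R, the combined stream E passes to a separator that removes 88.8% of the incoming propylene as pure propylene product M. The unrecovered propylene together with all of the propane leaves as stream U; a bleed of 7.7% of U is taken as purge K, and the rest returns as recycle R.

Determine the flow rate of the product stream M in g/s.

742.6 g/s

propylene in E: m_A = 1040×0.721 + (1−0.077)·(1−0.888)·m_A, so m_A = 749.84/0.8966 = 836.29 g/s.
Product M = 0.888×836.29 = 742.63 g/s.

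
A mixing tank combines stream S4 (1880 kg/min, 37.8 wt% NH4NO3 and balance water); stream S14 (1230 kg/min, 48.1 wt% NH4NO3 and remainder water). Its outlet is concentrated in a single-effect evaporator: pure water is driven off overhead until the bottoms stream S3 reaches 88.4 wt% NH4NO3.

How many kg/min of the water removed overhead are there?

NH4NO3 entering = 1880×0.378 + 1230×0.481 = 1302.3 kg/min.
All NH4NO3 reports to S3, so S3 = 1302.3/0.884 = 1473.2 kg/min.
Total feed = 3110 kg/min; overhead = 3110 − 1473.2 = 1636.8 kg/min.

1637 kg/min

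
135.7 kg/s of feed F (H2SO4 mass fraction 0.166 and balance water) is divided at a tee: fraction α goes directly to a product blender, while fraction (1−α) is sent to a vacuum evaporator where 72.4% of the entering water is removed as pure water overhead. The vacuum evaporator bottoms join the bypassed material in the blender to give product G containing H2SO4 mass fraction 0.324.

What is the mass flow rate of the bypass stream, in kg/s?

26.11 kg/s

All 135.7×0.166 = 22.526 kg/s of H2SO4 reaches G, so G = 22.526/0.324 = 69.525 kg/s and vapour = 66.175 kg/s.
The evaporator receives (1−α)·135.7 of feed at 0.834 water and removes 0.724 of that water:
0.724×0.834×(1−α)×135.7 = 66.175
(1−α) = 66.175/81.938 = 0.8076;  α = 0.1924.
Bypass flow = 0.1924×135.7 = 26.106 kg/s.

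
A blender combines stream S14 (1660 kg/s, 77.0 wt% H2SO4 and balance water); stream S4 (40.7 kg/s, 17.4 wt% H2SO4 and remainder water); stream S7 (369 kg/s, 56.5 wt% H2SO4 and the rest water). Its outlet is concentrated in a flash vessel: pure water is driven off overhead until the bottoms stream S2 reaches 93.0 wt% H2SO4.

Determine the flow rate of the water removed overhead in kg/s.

H2SO4 entering = 1660×0.770 + 40.7×0.174 + 369×0.565 = 1493.8 kg/s.
All H2SO4 reports to S2, so S2 = 1493.8/0.930 = 1606.2 kg/s.
Total feed = 2069.7 kg/s; overhead = 2069.7 − 1606.2 = 463.5 kg/s.

463.5 kg/s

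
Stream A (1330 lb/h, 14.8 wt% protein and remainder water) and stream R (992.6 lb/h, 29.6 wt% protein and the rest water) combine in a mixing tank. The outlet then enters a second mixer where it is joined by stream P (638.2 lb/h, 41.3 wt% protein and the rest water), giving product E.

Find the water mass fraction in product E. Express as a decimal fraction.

Overall, product flow = 2960.8 lb/h.
water in = 1330×0.852 + 992.6×0.704 + 638.2×0.587 = 2206.6 lb/h.
water fraction in E = 0.745.

0.745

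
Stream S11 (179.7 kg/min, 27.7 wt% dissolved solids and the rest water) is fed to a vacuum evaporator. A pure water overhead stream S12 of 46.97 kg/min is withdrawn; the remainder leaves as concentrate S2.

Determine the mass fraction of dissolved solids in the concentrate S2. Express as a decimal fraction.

0.375

dissolved solids is not removed: 179.7×0.277 = 49.777 kg/min of dissolved solids enters S2.
Concentrate = 179.7 − 46.97 = 132.73 kg/min.
Mass fraction = 49.777/132.73 = 0.375.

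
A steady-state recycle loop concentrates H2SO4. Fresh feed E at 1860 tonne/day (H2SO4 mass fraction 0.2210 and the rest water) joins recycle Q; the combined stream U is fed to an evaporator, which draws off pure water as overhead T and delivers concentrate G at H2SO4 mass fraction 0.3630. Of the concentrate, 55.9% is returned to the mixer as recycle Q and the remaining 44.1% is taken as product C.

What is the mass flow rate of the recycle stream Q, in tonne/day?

1435 tonne/day

Overall H2SO4 balance (none leaves overhead): H2SO4 in fresh feed = H2SO4 in product, i.e. 1860×0.221 = (1−0.559)·G·0.363.
G = 411.06/(0.363×0.441) = 2567.8 tonne/day.
Recycle Q = 0.559×2567.8 = 1435.4 tonne/day.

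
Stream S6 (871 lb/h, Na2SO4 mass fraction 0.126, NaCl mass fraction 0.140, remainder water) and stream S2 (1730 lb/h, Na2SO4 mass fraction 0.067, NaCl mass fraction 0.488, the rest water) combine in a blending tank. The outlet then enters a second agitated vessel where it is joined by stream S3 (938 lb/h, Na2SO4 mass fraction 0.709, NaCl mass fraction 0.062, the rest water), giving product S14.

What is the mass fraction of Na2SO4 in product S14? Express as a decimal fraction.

Overall, product flow = 3539 lb/h.
Na2SO4 in = 871×0.126 + 1730×0.067 + 938×0.709 = 890.7 lb/h.
Na2SO4 fraction in S14 = 0.252.

0.252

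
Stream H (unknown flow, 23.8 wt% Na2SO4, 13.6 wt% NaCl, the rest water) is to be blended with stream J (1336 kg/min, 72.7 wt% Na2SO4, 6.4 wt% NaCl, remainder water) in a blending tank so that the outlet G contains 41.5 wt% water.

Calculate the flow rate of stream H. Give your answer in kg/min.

1304 kg/min

Let H be the unknown flow. Total out = 1336 + H.
water balance: 279.22 + 0.626·H = 0.415·(1336 + H)
(0.626 − 0.415)·H = 0.415×1336 − 279.22 = 275.22
H = 275.22 / 0.211 = 1304.3 kg/min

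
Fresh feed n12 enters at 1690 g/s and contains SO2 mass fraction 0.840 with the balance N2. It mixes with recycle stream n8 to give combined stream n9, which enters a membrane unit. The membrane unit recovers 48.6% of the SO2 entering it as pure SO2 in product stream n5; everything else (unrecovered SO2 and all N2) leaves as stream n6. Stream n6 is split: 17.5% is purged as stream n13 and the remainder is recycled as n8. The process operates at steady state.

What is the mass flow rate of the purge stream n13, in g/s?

N2 enters only via n12 and leaves only via the purge: 1690×0.160 = 0.175×(N2 in n6), and the membrane unit passes all N2, so N2 in n9 = N2 in n6 = 1545.1 g/s.
SO2 in n9: m_A = 1690×0.840 + (1−0.175)·(1−0.486)·m_A, so m_A = 1419.6/0.5759 = 2464.8 g/s.
n6 = (1−0.486)×2464.8 + 1545.1 = 2812 g/s.
Purge n13 = 0.175×2812 = 492.11 g/s.

492.1 g/s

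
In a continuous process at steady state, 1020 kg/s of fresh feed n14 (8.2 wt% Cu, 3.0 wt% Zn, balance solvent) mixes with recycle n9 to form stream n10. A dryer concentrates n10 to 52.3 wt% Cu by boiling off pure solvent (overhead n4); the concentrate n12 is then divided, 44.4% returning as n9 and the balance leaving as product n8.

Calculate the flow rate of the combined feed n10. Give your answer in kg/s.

Overall Cu balance (none leaves overhead): Cu in fresh feed = Cu in product, i.e. 1020×0.082 = (1−0.444)·n12·0.523.
n12 = 83.64/(0.523×0.556) = 287.63 kg/s.
Recycle n9 = 0.444×287.63 = 127.71 kg/s.
Combined feed n10 = 1020 + 127.71 = 1147.7 kg/s.

1148 kg/s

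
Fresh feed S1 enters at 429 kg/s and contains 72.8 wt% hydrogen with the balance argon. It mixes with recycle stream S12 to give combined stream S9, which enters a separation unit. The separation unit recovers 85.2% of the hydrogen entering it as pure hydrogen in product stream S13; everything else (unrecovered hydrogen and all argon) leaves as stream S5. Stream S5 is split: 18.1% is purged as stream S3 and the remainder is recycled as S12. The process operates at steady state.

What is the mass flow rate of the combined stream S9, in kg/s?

1000 kg/s

argon enters only via S1 and leaves only via the purge: 429×0.272 = 0.181×(argon in S5), and the separation unit passes all argon, so argon in S9 = argon in S5 = 644.69 kg/s.
hydrogen in S9: m_A = 429×0.728 + (1−0.181)·(1−0.852)·m_A, so m_A = 312.31/0.8788 = 355.39 kg/s.
S9 = 355.39 + 644.69 = 1000.1 kg/s.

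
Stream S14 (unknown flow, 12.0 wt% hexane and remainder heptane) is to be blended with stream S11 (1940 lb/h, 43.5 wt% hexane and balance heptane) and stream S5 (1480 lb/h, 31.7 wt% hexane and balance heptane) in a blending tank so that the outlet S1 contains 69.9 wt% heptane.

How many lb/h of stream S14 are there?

1567 lb/h

Let S14 be the unknown flow. Total out = 3420 + S14.
heptane balance: 2106.9 + 0.880·S14 = 0.699·(3420 + S14)
(0.880 − 0.699)·S14 = 0.699×3420 − 2106.9 = 283.64
S14 = 283.64 / 0.181 = 1567.1 lb/h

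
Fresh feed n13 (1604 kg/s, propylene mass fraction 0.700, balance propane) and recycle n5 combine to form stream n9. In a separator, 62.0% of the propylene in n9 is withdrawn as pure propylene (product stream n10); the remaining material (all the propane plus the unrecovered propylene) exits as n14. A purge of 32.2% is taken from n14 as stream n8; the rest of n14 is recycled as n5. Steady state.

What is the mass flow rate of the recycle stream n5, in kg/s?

propane enters only via n13 and leaves only via the purge: 1604×0.300 = 0.322×(propane in n14), and the separator passes all propane, so propane in n9 = propane in n14 = 1494.4 kg/s.
propylene in n9: m_A = 1604×0.700 + (1−0.322)·(1−0.620)·m_A, so m_A = 1122.8/0.7424 = 1512.5 kg/s.
n14 = (1−0.620)×1512.5 + 1494.4 = 2069.1 kg/s.
Recycle n5 = (1−0.322)×2069.1 = 1402.9 kg/s.

1403 kg/s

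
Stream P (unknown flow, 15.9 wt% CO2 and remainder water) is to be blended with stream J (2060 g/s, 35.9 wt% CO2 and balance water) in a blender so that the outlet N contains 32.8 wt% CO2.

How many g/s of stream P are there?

377.9 g/s

Let P be the unknown flow. Total out = 2060 + P.
CO2 balance: 739.54 + 0.159·P = 0.328·(2060 + P)
(0.159 − 0.328)·P = 0.328×2060 − 739.54 = -63.86
P = -63.86 / -0.169 = 377.87 g/s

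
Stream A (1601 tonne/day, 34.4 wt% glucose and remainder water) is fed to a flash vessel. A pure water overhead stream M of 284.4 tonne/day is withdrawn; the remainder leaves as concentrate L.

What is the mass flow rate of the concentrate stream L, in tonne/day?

1317 tonne/day

Concentrate = 1601 − 284.4 = 1316.6 tonne/day.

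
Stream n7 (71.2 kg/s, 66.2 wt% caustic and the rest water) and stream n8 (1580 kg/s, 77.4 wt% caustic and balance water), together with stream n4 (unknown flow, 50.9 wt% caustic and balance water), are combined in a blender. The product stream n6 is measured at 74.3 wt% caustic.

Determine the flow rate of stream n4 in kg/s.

184.7 kg/s

Let n4 be the unknown flow. Total out = 1651.2 + n4.
caustic balance: 1270.1 + 0.509·n4 = 0.743·(1651.2 + n4)
(0.509 − 0.743)·n4 = 0.743×1651.2 − 1270.1 = -43.213
n4 = -43.213 / -0.234 = 184.67 kg/s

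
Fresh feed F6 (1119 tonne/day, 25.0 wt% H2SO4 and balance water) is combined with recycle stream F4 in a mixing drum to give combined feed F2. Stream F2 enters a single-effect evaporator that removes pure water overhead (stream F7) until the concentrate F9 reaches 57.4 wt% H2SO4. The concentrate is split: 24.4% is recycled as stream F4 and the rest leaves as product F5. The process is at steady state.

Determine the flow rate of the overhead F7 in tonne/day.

631.6 tonne/day

Overall H2SO4 balance (none leaves overhead): H2SO4 in fresh feed = H2SO4 in product, i.e. 1119×0.250 = (1−0.244)·F9·0.574.
F9 = 279.75/(0.574×0.756) = 644.67 tonne/day.
Recycle F4 = 0.244×644.67 = 157.3 tonne/day.
Combined feed F2 = 1119 + 157.3 = 1276.3 tonne/day.
Overhead F7 = F2 − F9 = 1276.3 − 644.67 = 631.63 tonne/day.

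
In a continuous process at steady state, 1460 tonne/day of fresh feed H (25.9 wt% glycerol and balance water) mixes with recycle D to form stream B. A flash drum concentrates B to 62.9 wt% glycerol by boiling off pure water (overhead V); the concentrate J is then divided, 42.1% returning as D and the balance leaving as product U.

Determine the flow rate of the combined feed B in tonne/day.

Overall glycerol balance (none leaves overhead): glycerol in fresh feed = glycerol in product, i.e. 1460×0.259 = (1−0.421)·J·0.629.
J = 378.14/(0.629×0.579) = 1038.3 tonne/day.
Recycle D = 0.421×1038.3 = 437.12 tonne/day.
Combined feed B = 1460 + 437.12 = 1897.1 tonne/day.

1897 tonne/day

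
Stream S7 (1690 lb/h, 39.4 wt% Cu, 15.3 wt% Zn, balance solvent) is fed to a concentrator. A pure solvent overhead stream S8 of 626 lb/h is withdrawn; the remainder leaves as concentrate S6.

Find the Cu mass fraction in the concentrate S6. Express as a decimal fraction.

Cu is not removed: 1690×0.394 = 665.86 lb/h of Cu enters S6.
Concentrate = 1690 − 626 = 1064 lb/h.
Mass fraction = 665.86/1064 = 0.626.

0.626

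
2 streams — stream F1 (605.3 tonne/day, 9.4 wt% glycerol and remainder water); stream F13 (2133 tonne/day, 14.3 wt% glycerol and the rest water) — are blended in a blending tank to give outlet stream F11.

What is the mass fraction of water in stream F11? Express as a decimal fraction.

Total flow out = 605.3 + 2133 = 2738.3 tonne/day.
water in = 605.3×0.906 + 2133×0.857 = 2376.4 tonne/day.
water mass fraction in F11 = 2376.4/2738.3 = 0.868.

0.868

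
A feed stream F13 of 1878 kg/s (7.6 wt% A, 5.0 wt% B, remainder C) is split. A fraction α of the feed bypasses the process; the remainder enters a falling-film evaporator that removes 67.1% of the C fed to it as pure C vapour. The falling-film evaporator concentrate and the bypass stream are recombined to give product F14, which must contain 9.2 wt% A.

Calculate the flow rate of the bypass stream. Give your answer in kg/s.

1321 kg/s

All 1878×0.076 = 142.73 kg/s of A reaches F14, so F14 = 142.73/0.092 = 1551.4 kg/s and vapour = 326.61 kg/s.
The evaporator receives (1−α)·1878 of feed at 0.874 C and removes 0.671 of that C:
0.671×0.874×(1−α)×1878 = 326.61
(1−α) = 326.61/1101.4 = 0.2966;  α = 0.7034.
Bypass flow = 0.7034×1878 = 1321.1 kg/s.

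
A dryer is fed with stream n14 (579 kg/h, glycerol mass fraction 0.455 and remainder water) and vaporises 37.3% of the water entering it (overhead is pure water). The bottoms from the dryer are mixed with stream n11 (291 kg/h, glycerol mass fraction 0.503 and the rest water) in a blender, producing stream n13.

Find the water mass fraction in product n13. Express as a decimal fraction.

0.455

Vapour removed = 0.373×0.545×579 = 117.7 kg/h; concentrate = 461.3 kg/h.
water reaching the mixer = 197.85 (from concentrate) + 291×0.497 = 342.48 kg/h.
Product flow = 461.3 + 291 = 752.3 kg/h; water fraction = 0.455.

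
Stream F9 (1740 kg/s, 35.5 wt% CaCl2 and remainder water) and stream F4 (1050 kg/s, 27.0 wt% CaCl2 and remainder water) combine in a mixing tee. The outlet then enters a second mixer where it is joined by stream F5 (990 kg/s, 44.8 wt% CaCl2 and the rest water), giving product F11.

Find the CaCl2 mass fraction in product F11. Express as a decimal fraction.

Overall, product flow = 3780 kg/s.
CaCl2 in = 1740×0.355 + 1050×0.270 + 990×0.448 = 1344.7 kg/s.
CaCl2 fraction in F11 = 0.356.

0.356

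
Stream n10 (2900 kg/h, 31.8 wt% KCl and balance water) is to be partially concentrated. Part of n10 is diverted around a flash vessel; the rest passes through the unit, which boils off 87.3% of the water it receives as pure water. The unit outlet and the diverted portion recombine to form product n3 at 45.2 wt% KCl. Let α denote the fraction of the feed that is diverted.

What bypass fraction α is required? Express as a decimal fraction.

0.502

All 2900×0.318 = 922.2 kg/h of KCl reaches n3, so n3 = 922.2/0.452 = 2040.3 kg/h and vapour = 859.73 kg/h.
The evaporator receives (1−α)·2900 of feed at 0.682 water and removes 0.873 of that water:
0.873×0.682×(1−α)×2900 = 859.73
(1−α) = 859.73/1726.6 = 0.4979;  α = 0.5021.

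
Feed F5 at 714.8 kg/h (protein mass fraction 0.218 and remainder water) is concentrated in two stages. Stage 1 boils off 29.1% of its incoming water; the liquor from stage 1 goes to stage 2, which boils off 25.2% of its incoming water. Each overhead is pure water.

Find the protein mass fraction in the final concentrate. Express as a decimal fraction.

0.345

water in feed = 714.8×0.782 = 558.97 kg/h.
After stage 1: water left = (1−0.291)×558.97 = 396.31; stream total = 552.14 kg/h.
After stage 2: water left = (1−0.252)×396.31 = 296.44; final concentrate = 452.27 kg/h.
protein fraction = 155.83/452.27 = 0.345.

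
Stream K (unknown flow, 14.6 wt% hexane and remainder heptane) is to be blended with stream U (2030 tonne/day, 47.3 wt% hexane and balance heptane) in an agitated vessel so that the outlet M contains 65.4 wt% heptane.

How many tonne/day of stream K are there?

Let K be the unknown flow. Total out = 2030 + K.
heptane balance: 1069.8 + 0.854·K = 0.654·(2030 + K)
(0.854 − 0.654)·K = 0.654×2030 − 1069.8 = 257.81
K = 257.81 / 0.200 = 1289.1 tonne/day

1289 tonne/day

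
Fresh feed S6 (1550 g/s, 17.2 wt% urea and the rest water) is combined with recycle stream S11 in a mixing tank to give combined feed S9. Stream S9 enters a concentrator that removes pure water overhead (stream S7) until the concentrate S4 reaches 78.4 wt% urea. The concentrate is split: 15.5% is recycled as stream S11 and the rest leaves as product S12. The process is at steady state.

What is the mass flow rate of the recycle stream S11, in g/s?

62.38 g/s

Overall urea balance (none leaves overhead): urea in fresh feed = urea in product, i.e. 1550×0.172 = (1−0.155)·S4·0.784.
S4 = 266.6/(0.784×0.845) = 402.43 g/s.
Recycle S11 = 0.155×402.43 = 62.376 g/s.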